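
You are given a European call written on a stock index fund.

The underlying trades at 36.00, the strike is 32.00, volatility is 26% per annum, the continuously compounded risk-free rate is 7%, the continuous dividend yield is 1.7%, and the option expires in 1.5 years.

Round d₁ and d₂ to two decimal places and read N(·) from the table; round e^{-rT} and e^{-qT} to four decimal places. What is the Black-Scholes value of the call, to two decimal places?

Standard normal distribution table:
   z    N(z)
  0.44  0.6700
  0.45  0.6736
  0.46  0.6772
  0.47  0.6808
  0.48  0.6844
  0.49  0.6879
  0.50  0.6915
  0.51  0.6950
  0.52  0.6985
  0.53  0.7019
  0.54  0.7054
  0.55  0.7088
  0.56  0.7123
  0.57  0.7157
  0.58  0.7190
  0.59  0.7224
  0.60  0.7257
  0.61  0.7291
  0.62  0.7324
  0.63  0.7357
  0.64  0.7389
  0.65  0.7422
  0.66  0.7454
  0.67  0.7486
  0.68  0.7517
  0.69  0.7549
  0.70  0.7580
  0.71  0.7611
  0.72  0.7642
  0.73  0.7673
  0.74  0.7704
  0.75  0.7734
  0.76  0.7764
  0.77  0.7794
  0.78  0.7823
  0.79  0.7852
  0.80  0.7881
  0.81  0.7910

σ√T = 0.26 × 1.2247 = 0.3184
d₁ = [ln(36/32) + (0.07 − 0.017 + 0.26²/2)·1.5] / 0.3184 = [0.1178 + 0.1302] / 0.3184 = 0.7788 ⇒ 0.78
d₂ = d₁ − σ√T = 0.7788 − 0.3184 = 0.4603 ⇒ 0.46
e^(−qT) = e^(−0.017·1.5) = 0.9748;  e^(−rT) = e^(−0.07·1.5) = 0.9003
N(d₁) = N(0.78) = 0.7823;  N(d₂) = N(0.46) = 0.6772
C = 36·0.9748·0.7823 − 32·0.9003·0.6772 = 27.4531 − 19.5099 = 7.9432

7.94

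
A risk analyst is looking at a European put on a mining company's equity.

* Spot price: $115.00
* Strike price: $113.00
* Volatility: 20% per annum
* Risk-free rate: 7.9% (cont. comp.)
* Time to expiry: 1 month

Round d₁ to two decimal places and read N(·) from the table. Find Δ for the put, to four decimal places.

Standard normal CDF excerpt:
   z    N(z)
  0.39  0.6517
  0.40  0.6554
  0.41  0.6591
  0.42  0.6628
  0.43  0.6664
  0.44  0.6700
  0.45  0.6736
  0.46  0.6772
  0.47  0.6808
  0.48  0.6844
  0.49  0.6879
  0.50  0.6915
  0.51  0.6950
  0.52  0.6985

T = 0.08333;  σ√T = 0.0577
d₁ = [ln(115/113) + (0.079 + 0.2²/2)·0.08333] / 0.0577 = [0.0175 + 0.0083] / 0.0577 = 0.4468 → 0.45
N(d₁) = N(0.45) = 0.6736
Δ_put = N(d₁) − 1 = 0.6736 − 1 = -0.3264

-0.3264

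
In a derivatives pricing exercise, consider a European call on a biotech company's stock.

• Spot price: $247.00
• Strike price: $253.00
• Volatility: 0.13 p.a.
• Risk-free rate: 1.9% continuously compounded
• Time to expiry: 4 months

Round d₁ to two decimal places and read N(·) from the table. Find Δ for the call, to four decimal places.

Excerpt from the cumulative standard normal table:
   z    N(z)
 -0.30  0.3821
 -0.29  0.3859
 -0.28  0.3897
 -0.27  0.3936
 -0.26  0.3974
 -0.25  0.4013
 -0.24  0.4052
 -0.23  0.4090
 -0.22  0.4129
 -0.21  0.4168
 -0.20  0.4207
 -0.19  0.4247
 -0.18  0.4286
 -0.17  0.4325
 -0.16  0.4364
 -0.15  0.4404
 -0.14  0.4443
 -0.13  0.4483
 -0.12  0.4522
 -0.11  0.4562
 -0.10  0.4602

σ√T = 0.13·√0.3333 = 0.0751
d₁ = [ln(247/253) + (0.019 + 0.13²/2)·0.3333] / 0.0751 = [-0.0240 + 0.0092] / 0.0751 = -0.1979 → -0.20
N(d₁) = N(-0.20) = 0.4207
Δ_call = N(d₁) = 0.4207

0.4207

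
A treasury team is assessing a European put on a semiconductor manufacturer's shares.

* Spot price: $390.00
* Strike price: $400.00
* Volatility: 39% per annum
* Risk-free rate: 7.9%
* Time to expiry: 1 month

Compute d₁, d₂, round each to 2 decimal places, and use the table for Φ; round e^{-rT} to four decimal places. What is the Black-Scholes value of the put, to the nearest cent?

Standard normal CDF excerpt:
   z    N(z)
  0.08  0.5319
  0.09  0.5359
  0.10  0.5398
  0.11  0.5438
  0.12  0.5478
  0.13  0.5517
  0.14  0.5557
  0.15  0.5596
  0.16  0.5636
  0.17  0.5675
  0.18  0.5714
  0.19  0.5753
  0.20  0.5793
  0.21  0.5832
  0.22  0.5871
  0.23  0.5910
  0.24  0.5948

σ√T = 0.39 × 0.2887 = 0.1126
d₁ = [ln(390/400) + (0.079 + 0.39²/2)·0.08333] / 0.1126 = [-0.0253 + 0.0129] / 0.1126 = -0.1101 ≈ -0.11
d₂ = d₁ − σ√T = -0.1101 − 0.1126 = -0.2227 ≈ -0.22
exp(−rT) = exp(−0.079·0.08333) = 0.9934
N(−d₂) = N(0.22) = 0.5871;  N(−d₁) = N(0.11) = 0.5438
P = 400·0.9934·0.5871 − 390·0.5438 = 233.2901 − 212.0820 = 21.2081

$21.21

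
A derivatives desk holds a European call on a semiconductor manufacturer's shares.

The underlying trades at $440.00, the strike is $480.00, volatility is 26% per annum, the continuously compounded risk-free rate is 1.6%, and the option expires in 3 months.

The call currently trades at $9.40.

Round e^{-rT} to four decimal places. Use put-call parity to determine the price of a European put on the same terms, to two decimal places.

e^(−rT) = e^(−0.016·0.25) = 0.9960
Put-call parity: C − P = S − K·e^(−rT) = 440 − 480·0.9960 = 440 − 478.0800 = -38.0800
P = C − (C − P) = 9.40 − (-38.0800) = 47.4800

$47.48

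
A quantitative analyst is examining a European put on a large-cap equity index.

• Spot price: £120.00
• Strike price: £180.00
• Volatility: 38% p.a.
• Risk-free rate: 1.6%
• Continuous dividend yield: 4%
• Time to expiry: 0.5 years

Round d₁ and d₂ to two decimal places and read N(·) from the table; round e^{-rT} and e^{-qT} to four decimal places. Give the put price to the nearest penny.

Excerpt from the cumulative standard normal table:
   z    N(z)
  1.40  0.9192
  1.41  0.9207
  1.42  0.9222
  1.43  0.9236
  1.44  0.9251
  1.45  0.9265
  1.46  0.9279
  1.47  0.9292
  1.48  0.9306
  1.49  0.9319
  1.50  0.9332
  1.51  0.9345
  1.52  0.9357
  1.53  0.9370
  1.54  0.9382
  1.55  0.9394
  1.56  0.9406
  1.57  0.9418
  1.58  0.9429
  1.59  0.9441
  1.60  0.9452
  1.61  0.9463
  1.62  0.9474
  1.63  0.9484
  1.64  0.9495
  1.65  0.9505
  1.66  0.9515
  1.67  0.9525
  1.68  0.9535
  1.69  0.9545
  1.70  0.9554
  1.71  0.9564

£61.96

σ√T = 0.38·√0.5 = 0.2687
d₁ = [ln(120/180) + (0.016 − 0.04 + 0.38²/2)·0.5] / 0.2687 = [-0.4055 + 0.0241] / 0.2687 = -1.4193 ≈ -1.42
d₂ = d₁ − σ√T = -1.4193 − 0.2687 = -1.6880 ≈ -1.69
e^(−qT) = e^(−0.04·0.5) = 0.9802;  e^(−rT) = e^(−0.016·0.5) = 0.9920
N(−d₂) = N(1.69) = 0.9545;  N(−d₁) = N(1.42) = 0.9222
P = 180·0.9920·0.9545 − 120·0.9802·0.9222 = 170.4355 − 108.4729 = 61.9627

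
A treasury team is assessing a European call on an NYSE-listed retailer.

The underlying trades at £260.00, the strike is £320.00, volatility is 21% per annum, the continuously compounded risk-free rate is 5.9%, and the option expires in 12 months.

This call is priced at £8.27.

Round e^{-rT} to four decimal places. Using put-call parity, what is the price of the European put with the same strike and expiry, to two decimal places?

£49.93

e^(−rT) = e^(−0.059·1) = 0.9427
Put-call parity: C − P = S − K·e^(−rT) = 260 − 320·0.9427 = 260 − 301.6640 = -41.6640
P = C − (C − P) = 8.27 − (-41.6640) = 49.9340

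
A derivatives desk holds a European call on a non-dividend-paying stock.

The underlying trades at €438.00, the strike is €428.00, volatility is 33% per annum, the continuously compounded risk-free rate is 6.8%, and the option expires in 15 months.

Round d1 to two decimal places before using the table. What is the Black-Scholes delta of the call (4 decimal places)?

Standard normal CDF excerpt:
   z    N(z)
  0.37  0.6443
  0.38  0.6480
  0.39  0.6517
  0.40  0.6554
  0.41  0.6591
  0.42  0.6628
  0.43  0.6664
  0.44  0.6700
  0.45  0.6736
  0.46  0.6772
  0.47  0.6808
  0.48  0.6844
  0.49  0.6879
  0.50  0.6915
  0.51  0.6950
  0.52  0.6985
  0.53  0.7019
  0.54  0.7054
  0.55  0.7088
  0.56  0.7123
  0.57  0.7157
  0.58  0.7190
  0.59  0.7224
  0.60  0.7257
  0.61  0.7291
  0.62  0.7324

T = 1.25;  σ√T = 0.3690
d₁ = [ln(438/428) + (0.068 + 0.33²/2)·1.25] / 0.3690 = [0.0231 + 0.1531] / 0.3690 = 0.4775 → 0.48
N(d₁) = N(0.48) = 0.6844
Δ_call = N(d₁) = 0.6844

0.6844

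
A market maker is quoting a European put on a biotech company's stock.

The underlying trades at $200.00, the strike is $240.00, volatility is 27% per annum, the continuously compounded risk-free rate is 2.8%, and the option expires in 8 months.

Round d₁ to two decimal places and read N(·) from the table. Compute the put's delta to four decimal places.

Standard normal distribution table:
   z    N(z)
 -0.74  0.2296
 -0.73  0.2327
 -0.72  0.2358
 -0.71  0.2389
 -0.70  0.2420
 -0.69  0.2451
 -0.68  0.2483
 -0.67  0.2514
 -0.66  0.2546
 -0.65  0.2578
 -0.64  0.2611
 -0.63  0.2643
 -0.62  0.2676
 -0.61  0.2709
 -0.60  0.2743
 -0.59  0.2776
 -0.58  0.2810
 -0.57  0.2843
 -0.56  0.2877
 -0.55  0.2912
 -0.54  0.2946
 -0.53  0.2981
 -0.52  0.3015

σ√T = 0.27 × 0.8165 = 0.2205
ln(S/K) + (r + σ²/2)T = ln(200/240) + (0.028 + 0.27²/2)·0.6667 = -0.1823 + 0.0430 = -0.1394
d₁ = -0.1394 / 0.2205 = -0.6321 → -0.63
N(d₁) = N(-0.63) = 0.2643
Δ_put = N(d₁) − 1 = 0.2643 − 1 = -0.7357

-0.7357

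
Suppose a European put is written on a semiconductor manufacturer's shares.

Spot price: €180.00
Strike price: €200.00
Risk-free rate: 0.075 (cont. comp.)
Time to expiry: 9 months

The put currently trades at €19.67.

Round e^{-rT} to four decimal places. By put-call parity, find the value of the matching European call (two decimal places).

exp(−rT) = exp(−0.075·0.75) = 0.9453
Put-call parity: C − P = S − K·e^(−rT) = 180 − 200·0.9453 = 180 − 189.0600 = -9.0600
C = P + (C − P) = 19.67 + (-9.0600) = 10.6100

€10.61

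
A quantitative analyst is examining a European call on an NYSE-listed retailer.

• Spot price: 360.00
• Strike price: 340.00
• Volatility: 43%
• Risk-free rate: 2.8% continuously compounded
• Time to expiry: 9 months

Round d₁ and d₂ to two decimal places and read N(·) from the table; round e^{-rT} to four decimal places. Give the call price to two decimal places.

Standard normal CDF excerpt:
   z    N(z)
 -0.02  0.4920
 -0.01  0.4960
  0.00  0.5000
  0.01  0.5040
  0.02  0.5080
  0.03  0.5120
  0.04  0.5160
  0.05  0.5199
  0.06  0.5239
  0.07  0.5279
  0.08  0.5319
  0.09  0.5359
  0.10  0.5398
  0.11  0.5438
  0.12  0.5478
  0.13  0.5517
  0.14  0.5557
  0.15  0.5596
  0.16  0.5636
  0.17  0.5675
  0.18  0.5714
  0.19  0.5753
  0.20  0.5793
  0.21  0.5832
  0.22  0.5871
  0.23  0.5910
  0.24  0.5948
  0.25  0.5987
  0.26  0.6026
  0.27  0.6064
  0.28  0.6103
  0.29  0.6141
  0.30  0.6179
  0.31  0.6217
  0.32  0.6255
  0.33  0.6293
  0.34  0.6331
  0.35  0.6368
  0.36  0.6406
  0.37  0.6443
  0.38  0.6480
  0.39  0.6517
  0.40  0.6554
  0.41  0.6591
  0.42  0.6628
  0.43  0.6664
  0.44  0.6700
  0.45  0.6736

66.82

σ√T = 0.43 × 0.8660 = 0.3724
d₁ = [ln(360/340) + (0.028 + 0.43²/2)·0.75] / 0.3724 = [0.0572 + 0.0903] / 0.3724 = 0.3961 ≈ 0.40
d₂ = d₁ − σ√T = 0.3961 − 0.3724 = 0.0237 ≈ 0.02
e^(−rT) = e^(−0.028·0.75) = 0.9792
N(d₁) = N(0.40) = 0.6554;  N(d₂) = N(0.02) = 0.5080
C = 360·0.6554 − 340·0.9792·0.5080 = 235.9440 − 169.1274 = 66.8166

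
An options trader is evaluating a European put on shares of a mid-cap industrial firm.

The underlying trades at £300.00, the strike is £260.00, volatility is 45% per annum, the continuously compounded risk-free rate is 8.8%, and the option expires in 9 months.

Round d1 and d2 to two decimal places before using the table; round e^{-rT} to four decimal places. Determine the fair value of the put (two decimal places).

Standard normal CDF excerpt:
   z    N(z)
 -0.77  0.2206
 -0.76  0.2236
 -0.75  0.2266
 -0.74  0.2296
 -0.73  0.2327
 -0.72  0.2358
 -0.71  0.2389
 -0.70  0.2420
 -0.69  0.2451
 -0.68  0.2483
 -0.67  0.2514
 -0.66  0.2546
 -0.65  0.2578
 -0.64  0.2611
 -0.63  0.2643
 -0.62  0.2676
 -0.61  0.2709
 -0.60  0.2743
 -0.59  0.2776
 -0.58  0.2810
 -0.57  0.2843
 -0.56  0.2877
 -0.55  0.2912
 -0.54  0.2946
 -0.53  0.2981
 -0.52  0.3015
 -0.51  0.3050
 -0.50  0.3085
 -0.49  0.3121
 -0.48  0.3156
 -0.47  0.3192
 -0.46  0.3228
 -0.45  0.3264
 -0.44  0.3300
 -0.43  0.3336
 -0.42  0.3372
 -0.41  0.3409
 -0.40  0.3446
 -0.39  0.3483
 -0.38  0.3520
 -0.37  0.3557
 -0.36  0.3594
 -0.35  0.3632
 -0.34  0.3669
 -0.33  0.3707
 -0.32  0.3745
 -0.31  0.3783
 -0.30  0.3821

T = 0.75;  σ√T = 0.3897
d₁ = [ln(300/260) + (0.088 + 0.45²/2)·0.75] / 0.3897 = [0.1431 + 0.1419] / 0.3897 = 0.7314 ⇒ 0.73
d₂ = d₁ − σ√T = 0.7314 − 0.3897 = 0.3417 ⇒ 0.34
e^(−rT) = e^(−0.088·0.75) = 0.9361
N(−d₂) = N(-0.34) = 0.3669;  N(−d₁) = N(-0.73) = 0.2327
P = 260·0.9361·0.3669 − 300·0.2327 = 89.2983 − 69.8100 = 19.4883

£19.49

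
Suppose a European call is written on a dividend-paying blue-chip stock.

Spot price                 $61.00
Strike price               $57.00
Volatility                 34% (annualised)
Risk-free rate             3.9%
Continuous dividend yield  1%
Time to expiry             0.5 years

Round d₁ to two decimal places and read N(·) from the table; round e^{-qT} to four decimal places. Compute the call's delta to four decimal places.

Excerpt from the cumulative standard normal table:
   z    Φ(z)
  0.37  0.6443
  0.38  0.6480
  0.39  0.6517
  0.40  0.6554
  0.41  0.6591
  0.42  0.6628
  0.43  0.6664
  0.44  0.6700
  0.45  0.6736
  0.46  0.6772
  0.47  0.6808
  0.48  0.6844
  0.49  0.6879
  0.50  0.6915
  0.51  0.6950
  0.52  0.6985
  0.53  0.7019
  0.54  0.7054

σ√T = 0.34 × 0.7071 = 0.2404
d₁ = [ln(61/57) + (0.039 − 0.01 + 0.34²/2)·0.5] / 0.2404 = [0.0678 + 0.0434] / 0.2404 = 0.4626 ≈ 0.46
N(d₁) = N(0.46) = 0.6772
Δ_call = exp(−qT)·N(d₁) = 0.9950·0.6772 = 0.6738

0.6738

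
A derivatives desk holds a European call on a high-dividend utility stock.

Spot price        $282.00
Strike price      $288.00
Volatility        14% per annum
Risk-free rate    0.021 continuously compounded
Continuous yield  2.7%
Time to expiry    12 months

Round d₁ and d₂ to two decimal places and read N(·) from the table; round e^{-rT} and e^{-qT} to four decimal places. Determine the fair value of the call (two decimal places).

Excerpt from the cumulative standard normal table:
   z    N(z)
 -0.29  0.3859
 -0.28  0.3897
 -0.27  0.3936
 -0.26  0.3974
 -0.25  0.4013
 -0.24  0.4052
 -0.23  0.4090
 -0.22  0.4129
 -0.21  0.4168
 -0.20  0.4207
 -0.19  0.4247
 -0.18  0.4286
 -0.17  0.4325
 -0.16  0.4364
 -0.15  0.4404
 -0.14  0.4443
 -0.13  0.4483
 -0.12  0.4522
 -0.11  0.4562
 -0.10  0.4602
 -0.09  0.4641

$12.06

T = 1;  σ√T = 0.1400
ln(S/K) + (r − q + σ²/2)T = ln(282/288) + (0.021 − 0.027 + 0.14²/2)·1 = -0.0211 + 0.0038 = -0.0173
d₁ = -0.0173 / 0.1400 = -0.1232 → -0.12
d₂ = d₁ − σ√T = -0.1232 − 0.1400 = -0.2632 → -0.26
exp(−qT) = exp(−0.027·1) = 0.9734;  exp(−rT) = exp(−0.021·1) = 0.9792
N(d₁) = N(-0.12) = 0.4522;  N(d₂) = N(-0.26) = 0.3974
C = 282·0.9734·0.4522 − 288·0.9792·0.3974 = 124.1284 − 112.0706 = 12.0577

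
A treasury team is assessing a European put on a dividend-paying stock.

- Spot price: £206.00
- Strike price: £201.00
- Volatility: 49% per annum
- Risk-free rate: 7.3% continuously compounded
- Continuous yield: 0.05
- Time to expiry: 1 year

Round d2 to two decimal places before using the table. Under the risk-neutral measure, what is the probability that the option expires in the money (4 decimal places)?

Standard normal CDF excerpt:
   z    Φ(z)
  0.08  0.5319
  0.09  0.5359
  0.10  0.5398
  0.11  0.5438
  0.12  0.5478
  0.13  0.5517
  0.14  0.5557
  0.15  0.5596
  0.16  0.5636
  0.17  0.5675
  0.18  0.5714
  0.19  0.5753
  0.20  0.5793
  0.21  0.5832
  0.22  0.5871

0.5596

σ√T = 0.49·√1 = 0.4900
d₁ = [ln(206/201) + (0.073 − 0.05 + 0.49²/2)·1] / 0.4900 = [0.0246 + 0.1430] / 0.4900 = 0.3421 which rounds to 0.34
d₂ = d₁ − σ√T = 0.3421 − 0.4900 = -0.1479 which rounds to -0.15
Risk-neutral Pr[S_T < K] = N(−d₂) = N(0.15) = 0.5596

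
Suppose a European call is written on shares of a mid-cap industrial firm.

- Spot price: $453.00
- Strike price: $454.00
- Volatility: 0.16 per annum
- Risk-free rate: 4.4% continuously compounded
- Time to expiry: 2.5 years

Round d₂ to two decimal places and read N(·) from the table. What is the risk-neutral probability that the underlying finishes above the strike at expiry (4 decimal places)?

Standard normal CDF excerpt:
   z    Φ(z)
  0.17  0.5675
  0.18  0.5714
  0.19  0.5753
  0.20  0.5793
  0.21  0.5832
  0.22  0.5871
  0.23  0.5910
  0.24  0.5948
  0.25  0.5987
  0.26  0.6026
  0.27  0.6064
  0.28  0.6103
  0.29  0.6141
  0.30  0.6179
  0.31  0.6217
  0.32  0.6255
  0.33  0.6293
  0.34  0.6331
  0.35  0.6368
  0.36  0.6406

0.6179

σ√T = 0.16·√2.5 = 0.2530
d₁ = [ln(453/454) + (0.044 + ½·0.16²)·2.5] / (σ√T) = (-0.0022 + 0.1420) / 0.2530 = 0.5526 ≈ 0.55
d₂ = 0.5526 − 0.2530 = 0.2996 ≈ 0.30
Risk-neutral Pr[S_T > K] = N(d₂) = N(0.30) = 0.6179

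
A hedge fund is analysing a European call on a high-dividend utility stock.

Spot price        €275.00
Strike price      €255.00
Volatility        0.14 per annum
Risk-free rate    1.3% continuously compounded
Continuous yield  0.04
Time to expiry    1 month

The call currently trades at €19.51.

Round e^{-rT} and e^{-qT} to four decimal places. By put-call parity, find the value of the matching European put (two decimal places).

e^(−qT) = e^(−0.04·0.08333) = 0.9967;  e^(−rT) = e^(−0.013·0.08333) = 0.9989
Put-call parity: C − P = S·e^(−qT) − K·e^(−rT) = 275·0.9967 − 255·0.9989 = 274.0925 − 254.7195 = 19.3730
P = C − (C − P) = 19.51 − (19.3730) = 0.1370

€0.14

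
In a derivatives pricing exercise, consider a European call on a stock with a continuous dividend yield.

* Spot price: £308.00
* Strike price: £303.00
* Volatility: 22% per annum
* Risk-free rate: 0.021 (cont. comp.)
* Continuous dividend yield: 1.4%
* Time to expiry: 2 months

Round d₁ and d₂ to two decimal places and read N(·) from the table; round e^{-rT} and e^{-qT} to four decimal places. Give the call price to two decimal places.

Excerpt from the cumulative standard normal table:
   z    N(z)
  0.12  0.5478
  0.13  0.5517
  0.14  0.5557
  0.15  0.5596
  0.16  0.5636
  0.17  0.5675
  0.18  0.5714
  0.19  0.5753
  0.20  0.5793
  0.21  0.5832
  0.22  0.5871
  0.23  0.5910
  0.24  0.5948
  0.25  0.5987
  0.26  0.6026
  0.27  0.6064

T = 0.1667;  σ√T = 0.0898
d₁ = [ln(308/303) + (0.021 − 0.014 + ½·0.22²)·0.1667] / (σ√T) = (0.0164 + 0.0052) / 0.0898 = 0.2401 → 0.24
d₂ = 0.2401 − 0.0898 = 0.1503 → 0.15
e^(−qT) = e^(−0.014·0.1667) = 0.9977;  e^(−rT) = e^(−0.021·0.1667) = 0.9965
C = 308·0.9977·N(0.24) − 303·0.9965·N(0.15) = 308·0.9977·0.5948 − 303·0.9965·0.5596 = 182.7770 − 168.9653 = 13.8117

£13.81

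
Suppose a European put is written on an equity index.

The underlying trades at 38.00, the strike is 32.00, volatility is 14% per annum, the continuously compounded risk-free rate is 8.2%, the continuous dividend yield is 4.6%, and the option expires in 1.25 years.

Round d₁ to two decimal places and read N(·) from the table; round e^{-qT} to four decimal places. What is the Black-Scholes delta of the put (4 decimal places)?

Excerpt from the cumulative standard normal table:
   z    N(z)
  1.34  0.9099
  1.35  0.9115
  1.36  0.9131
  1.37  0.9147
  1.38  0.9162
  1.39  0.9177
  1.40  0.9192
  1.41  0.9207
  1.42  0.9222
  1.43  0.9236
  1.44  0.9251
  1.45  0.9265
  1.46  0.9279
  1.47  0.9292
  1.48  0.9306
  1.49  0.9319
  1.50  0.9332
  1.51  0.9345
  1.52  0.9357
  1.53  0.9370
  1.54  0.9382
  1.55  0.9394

σ√T = 0.14 × 1.1180 = 0.1565
d₁ = [ln(38/32) + (0.082 − 0.046 + 0.14²/2)·1.25] / 0.1565 = [0.1719 + 0.0573] / 0.1565 = 1.4637 which rounds to 1.46
N(d₁) = N(1.46) = 0.9279
Δ_put = e^(−qT)·(N(d₁) − 1) = 0.9441·(0.9279 − 1) = -0.0681

-0.0681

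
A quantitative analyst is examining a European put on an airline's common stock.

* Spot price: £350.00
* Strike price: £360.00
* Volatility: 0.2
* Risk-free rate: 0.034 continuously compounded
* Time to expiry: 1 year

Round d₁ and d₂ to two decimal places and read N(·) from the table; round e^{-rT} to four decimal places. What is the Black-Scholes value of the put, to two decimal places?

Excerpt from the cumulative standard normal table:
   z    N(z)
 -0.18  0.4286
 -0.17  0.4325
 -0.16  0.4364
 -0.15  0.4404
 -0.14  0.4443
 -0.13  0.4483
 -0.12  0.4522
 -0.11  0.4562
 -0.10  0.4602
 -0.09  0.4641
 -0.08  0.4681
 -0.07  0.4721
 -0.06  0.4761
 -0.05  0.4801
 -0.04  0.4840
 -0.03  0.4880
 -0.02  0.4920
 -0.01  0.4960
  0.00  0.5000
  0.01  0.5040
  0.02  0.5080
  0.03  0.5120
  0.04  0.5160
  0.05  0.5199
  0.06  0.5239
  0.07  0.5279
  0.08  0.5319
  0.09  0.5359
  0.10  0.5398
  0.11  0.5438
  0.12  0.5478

T = 1;  σ√T = 0.2000
d₁ = [ln(350/360) + (0.034 + 0.2²/2)·1] / 0.2000 = [-0.0282 + 0.0540] / 0.2000 = 0.1291 → 0.13
d₂ = d₁ − σ√T = 0.1291 − 0.2000 = -0.0709 → -0.07
e^(−rT) = e^(−0.034·1) = 0.9666
N(−d₂) = N(0.07) = 0.5279;  N(−d₁) = N(-0.13) = 0.4483
P = 360·0.9666·0.5279 − 350·0.4483 = 183.6965 − 156.9050 = 26.7915

£26.79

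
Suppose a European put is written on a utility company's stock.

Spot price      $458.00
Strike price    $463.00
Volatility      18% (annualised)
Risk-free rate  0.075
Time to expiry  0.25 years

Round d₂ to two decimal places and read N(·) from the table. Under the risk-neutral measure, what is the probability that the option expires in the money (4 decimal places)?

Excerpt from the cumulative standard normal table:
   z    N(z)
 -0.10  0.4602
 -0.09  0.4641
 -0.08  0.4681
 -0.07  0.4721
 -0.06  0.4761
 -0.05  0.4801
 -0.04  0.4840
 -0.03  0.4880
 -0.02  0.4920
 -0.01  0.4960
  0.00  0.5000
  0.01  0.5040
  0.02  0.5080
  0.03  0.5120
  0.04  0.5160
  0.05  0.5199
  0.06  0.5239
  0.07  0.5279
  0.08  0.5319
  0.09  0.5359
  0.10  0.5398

0.4840

T = 0.25;  σ√T = 0.0900
d₁ = [ln(458/463) + (0.075 + 0.18²/2)·0.25] / 0.0900 = [-0.0109 + 0.0228] / 0.0900 = 0.1327 which rounds to 0.13
d₂ = d₁ − σ√T = 0.1327 − 0.0900 = 0.0427 which rounds to 0.04
Risk-neutral Pr[S_T < K] = N(−d₂) = N(-0.04) = 0.4840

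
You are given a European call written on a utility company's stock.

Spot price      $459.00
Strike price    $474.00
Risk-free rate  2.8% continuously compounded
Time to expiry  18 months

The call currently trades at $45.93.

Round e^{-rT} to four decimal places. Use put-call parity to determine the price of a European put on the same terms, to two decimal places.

e^(−rT) = e^(−0.028·1.5) = 0.9589
Put-call parity: C − P = S − K·e^(−rT) = 459 − 474·0.9589 = 459 − 454.5186 = 4.4814
P = C − (C − P) = 45.93 − (4.4814) = 41.4486

$41.45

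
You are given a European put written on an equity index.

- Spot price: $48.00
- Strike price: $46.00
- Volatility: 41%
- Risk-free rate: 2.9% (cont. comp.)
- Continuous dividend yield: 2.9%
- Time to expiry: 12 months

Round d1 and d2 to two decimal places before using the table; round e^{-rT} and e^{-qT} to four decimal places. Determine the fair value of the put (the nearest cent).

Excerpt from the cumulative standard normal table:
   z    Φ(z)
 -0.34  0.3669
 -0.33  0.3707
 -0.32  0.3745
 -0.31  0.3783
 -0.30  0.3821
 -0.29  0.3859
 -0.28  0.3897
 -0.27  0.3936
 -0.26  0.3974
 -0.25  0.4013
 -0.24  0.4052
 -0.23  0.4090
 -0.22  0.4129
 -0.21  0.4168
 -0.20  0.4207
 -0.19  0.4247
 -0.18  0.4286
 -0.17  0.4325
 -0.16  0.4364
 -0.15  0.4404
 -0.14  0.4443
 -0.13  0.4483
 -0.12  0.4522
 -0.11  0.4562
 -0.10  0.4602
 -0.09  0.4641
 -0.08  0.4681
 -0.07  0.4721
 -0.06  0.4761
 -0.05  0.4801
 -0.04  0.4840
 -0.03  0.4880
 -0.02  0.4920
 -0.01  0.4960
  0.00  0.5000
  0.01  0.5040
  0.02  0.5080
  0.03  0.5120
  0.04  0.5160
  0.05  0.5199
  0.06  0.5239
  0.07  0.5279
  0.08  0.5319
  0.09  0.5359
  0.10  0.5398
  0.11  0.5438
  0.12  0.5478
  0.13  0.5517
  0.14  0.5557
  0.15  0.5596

T = 1;  σ√T = 0.4100
d₁ = [ln(48/46) + (0.029 − 0.029 + 0.41²/2)·1] / 0.4100 = [0.0426 + 0.0840] / 0.4100 = 0.3088 ⇒ 0.31
d₂ = d₁ − σ√T = 0.3088 − 0.4100 = -0.1012 ⇒ -0.10
e^(−qT) = e^(−0.029·1) = 0.9714;  e^(−rT) = e^(−0.029·1) = 0.9714
N(−d₂) = N(0.10) = 0.5398;  N(−d₁) = N(-0.31) = 0.3783
P = 46·0.9714·0.5398 − 48·0.9714·0.3783 = 24.1206 − 17.6391 = 6.4816

$6.48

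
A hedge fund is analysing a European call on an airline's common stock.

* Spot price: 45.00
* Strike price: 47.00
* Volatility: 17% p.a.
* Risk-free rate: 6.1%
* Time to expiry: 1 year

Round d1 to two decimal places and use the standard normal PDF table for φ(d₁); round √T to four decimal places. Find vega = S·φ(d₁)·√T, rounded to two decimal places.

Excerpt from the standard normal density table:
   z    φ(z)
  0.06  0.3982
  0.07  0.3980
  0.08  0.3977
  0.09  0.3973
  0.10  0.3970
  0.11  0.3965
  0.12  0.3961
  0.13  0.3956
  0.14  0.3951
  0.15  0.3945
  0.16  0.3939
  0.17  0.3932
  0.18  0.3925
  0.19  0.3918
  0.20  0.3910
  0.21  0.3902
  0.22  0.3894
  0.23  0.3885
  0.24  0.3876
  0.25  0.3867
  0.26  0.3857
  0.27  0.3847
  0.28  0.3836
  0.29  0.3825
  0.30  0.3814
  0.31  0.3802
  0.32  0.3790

σ√T = 0.17·√1 = 0.1700
d₁ = [ln(45/47) + (0.061 + ½·0.17²)·1] / (σ√T) = (-0.0435 + 0.0755) / 0.1700 = 0.1880 ≈ 0.19
√T = √1 = 1.0000
φ(d₁) = φ(0.19) = 0.3918
vega = S·φ(d₁)·√T = 45·0.3918·1.0000 = 17.6310

17.63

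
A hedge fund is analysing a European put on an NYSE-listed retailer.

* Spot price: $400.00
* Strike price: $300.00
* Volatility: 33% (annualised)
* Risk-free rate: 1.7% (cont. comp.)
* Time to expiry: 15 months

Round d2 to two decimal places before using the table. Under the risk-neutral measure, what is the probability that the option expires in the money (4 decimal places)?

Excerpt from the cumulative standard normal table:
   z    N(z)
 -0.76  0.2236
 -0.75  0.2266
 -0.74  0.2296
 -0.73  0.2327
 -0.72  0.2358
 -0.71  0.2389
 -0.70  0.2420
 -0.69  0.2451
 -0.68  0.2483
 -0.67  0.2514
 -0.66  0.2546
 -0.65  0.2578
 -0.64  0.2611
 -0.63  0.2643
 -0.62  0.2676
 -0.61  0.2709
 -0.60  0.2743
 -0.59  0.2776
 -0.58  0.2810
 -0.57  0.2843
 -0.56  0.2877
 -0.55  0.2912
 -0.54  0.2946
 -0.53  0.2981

0.2578

σ√T = 0.33·√1.25 = 0.3690
ln(S/K) + (r + σ²/2)T = ln(400/300) + (0.017 + 0.33²/2)·1.25 = 0.2877 + 0.0893 = 0.3770
d₁ = 0.3770 / 0.3690 = 1.0218 ⇒ 1.02
d₂ = d₁ − σ√T = 1.0218 − 0.3690 = 0.6528 ⇒ 0.65
Pr(exercise) under Q = N(−d₂) = N(-0.65) = 0.2578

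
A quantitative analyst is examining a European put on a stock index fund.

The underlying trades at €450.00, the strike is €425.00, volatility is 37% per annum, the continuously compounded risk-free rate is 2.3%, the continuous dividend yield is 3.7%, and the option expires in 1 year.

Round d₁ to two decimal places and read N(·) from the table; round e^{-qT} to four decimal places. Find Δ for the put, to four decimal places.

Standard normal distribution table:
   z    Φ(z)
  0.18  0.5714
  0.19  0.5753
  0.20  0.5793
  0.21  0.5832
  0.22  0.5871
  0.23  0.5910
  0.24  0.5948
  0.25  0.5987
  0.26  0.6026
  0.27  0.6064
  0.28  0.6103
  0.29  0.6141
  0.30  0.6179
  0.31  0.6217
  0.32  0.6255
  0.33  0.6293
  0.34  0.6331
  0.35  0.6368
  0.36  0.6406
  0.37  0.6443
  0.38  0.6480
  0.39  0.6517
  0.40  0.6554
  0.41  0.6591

σ√T = 0.37·√1 = 0.3700
ln(S/K) + (r − q + σ²/2)T = ln(450/425) + (0.023 − 0.037 + 0.37²/2)·1 = 0.0572 + 0.0544 = 0.1116
d₁ = 0.1116 / 0.3700 = 0.3016 → 0.30
N(d₁) = N(0.30) = 0.6179
Δ_put = e^(−qT)·(N(d₁) − 1) = 0.9637·(0.6179 − 1) = -0.3682

-0.3682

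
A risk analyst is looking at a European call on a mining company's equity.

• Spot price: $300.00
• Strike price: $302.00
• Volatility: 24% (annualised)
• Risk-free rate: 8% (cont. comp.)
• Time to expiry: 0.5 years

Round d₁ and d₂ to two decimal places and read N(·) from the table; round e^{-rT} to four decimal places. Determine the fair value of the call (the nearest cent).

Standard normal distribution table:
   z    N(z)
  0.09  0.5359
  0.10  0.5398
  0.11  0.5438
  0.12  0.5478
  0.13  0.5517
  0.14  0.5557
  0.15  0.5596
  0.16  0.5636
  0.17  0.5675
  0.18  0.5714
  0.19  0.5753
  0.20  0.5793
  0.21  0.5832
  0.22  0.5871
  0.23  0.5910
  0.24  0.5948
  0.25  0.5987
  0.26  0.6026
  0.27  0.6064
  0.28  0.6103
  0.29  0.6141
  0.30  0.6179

σ√T = 0.24·√0.5 = 0.1697
ln(S/K) + (r + σ²/2)T = ln(300/302) + (0.08 + 0.24²/2)·0.5 = -0.0066 + 0.0544 = 0.0478
d₁ = 0.0478 / 0.1697 = 0.2814 which rounds to 0.28
d₂ = d₁ − σ√T = 0.2814 − 0.1697 = 0.1117 which rounds to 0.11
e^(−rT) = e^(−0.08·0.5) = 0.9608
N(d₁) = N(0.28) = 0.6103;  N(d₂) = N(0.11) = 0.5438
C = 300·0.6103 − 302·0.9608·0.5438 = 183.0900 − 157.7899 = 25.3001

$25.30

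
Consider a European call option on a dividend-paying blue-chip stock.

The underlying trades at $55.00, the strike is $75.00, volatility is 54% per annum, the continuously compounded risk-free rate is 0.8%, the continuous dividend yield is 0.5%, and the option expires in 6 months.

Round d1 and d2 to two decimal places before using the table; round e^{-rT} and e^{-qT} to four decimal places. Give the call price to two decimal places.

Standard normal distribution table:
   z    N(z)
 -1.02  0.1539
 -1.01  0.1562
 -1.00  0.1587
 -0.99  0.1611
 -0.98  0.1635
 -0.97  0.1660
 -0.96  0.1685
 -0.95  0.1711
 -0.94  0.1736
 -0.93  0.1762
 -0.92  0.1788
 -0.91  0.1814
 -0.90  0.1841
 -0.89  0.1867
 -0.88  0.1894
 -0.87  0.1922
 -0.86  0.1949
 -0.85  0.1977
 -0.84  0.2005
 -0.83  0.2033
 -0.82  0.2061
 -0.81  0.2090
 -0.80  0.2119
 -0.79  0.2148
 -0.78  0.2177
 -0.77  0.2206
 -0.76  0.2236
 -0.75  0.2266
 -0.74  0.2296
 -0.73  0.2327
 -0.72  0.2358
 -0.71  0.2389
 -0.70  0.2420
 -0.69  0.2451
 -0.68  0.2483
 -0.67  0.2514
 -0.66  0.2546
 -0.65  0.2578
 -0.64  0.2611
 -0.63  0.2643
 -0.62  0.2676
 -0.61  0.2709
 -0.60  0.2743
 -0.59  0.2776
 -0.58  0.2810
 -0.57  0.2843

T = 0.5;  σ√T = 0.3818
d₁ = [ln(55/75) + (0.008 − 0.005 + ½·0.54²)·0.5] / (σ√T) = (-0.3102 + 0.0744) / 0.3818 = -0.6174 which rounds to -0.62
d₂ = -0.6174 − 0.3818 = -0.9993 which rounds to -1.00
e^(−qT) = e^(−0.005·0.5) = 0.9975;  e^(−rT) = e^(−0.008·0.5) = 0.9960
C = 55·0.9975·N(-0.62) − 75·0.9960·N(-1.00) = 55·0.9975·0.2676 − 75·0.9960·0.1587 = 14.6812 − 11.8549 = 2.8263

$2.83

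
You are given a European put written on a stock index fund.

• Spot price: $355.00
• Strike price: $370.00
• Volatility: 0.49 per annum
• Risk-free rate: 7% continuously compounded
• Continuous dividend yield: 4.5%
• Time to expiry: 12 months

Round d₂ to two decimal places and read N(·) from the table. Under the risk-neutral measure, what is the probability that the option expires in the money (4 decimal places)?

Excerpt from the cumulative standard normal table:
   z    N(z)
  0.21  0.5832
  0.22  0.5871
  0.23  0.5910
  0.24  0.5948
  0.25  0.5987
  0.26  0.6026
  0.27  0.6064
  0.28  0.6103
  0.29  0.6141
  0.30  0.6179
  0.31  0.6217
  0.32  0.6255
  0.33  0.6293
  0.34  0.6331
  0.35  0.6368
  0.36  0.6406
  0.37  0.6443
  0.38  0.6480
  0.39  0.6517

σ√T = 0.49·√1 = 0.4900
ln(S/K) + (r − q + σ²/2)T = ln(355/370) + (0.07 − 0.045 + 0.49²/2)·1 = -0.0414 + 0.1451 = 0.1037
d₁ = 0.1037 / 0.4900 = 0.2116 → 0.21
d₂ = d₁ − σ√T = 0.2116 − 0.4900 = -0.2784 → -0.28
Pr(exercise) under Q = N(−d₂) = N(0.28) = 0.6103

0.6103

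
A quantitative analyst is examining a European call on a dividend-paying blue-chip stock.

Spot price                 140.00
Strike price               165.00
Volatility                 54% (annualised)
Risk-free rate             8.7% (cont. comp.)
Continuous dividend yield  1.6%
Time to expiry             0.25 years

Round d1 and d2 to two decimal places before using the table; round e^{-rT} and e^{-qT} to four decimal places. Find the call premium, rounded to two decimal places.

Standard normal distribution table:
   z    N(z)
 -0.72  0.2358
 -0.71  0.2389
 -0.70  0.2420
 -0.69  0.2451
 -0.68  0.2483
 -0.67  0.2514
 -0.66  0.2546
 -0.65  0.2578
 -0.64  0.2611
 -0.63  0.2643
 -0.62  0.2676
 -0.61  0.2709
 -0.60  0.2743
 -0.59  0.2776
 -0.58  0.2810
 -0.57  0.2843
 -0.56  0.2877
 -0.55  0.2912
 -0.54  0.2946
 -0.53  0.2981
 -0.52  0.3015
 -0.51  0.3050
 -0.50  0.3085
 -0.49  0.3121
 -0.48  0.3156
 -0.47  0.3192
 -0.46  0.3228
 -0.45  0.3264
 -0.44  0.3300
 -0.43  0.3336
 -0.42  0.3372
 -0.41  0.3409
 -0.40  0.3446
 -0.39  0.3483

σ√T = 0.54 × 0.5000 = 0.2700
ln(S/K) + (r − q + σ²/2)T = ln(140/165) + (0.087 − 0.016 + 0.54²/2)·0.25 = -0.1643 + 0.0542 = -0.1101
d₁ = -0.1101 / 0.2700 = -0.4078 ⇒ -0.41
d₂ = d₁ − σ√T = -0.4078 − 0.2700 = -0.6778 ⇒ -0.68
e^(−qT) = e^(−0.016·0.25) = 0.9960;  e^(−rT) = e^(−0.087·0.25) = 0.9785
N(d₁) = N(-0.41) = 0.3409;  N(d₂) = N(-0.68) = 0.2483
C = 140·0.9960·0.3409 − 165·0.9785·0.2483 = 47.5351 − 40.0887 = 7.4464

7.45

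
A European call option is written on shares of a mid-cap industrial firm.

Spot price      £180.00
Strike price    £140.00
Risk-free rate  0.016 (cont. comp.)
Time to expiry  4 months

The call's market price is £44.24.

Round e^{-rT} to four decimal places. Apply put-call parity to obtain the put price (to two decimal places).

e^(−rT) = e^(−0.016·0.3333) = 0.9947
Put-call parity: C − P = S − K·e^(−rT) = 180 − 140·0.9947 = 180 − 139.2580 = 40.7420
P = C − (C − P) = 44.24 − (40.7420) = 3.4980

£3.50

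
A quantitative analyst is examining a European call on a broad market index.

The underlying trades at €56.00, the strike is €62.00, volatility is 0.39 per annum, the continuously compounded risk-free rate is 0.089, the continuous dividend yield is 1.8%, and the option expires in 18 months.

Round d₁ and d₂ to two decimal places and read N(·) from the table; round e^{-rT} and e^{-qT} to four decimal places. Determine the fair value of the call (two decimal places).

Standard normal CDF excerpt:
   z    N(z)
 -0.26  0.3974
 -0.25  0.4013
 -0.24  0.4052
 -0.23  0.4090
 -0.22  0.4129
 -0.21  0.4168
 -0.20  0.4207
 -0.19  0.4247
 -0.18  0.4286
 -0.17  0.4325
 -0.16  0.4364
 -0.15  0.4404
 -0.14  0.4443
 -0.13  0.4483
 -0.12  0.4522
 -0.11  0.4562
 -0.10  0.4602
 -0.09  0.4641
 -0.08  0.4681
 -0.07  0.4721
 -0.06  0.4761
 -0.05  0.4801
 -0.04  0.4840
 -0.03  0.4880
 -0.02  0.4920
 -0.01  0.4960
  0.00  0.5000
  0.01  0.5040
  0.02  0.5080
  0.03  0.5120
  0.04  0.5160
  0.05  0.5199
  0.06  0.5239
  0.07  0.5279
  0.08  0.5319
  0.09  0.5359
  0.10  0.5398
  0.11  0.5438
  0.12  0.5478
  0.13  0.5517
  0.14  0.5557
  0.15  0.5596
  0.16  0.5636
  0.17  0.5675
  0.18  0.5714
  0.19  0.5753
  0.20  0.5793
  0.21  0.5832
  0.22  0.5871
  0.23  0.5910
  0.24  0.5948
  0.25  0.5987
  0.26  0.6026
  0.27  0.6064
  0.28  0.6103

σ√T = 0.39 × 1.2247 = 0.4777
d₁ = [ln(56/62) + (0.089 − 0.018 + 0.39²/2)·1.5] / 0.4777 = [-0.1018 + 0.2206] / 0.4777 = 0.2487 which rounds to 0.25
d₂ = d₁ − σ√T = 0.2487 − 0.4777 = -0.2289 which rounds to -0.23
e^(−qT) = e^(−0.018·1.5) = 0.9734;  e^(−rT) = e^(−0.089·1.5) = 0.8750
N(d₁) = N(0.25) = 0.5987;  N(d₂) = N(-0.23) = 0.4090
C = 56·0.9734·0.5987 − 62·0.8750·0.4090 = 32.6354 − 22.1883 = 10.4471

€10.45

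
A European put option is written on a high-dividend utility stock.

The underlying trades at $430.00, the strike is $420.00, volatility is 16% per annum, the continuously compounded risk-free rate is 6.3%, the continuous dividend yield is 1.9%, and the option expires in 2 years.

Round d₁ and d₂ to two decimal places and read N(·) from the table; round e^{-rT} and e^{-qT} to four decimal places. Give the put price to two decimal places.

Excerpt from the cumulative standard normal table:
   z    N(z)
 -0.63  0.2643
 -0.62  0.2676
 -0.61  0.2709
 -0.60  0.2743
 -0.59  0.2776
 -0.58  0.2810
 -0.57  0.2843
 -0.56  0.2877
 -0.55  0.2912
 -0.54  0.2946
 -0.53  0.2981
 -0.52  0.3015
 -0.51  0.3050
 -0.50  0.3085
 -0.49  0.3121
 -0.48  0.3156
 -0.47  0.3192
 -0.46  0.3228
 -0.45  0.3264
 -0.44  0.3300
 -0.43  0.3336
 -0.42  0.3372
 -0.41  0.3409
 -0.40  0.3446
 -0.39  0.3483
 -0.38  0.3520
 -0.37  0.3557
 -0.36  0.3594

$18.19

σ√T = 0.16 × 1.4142 = 0.2263
ln(S/K) + (r − q + σ²/2)T = ln(430/420) + (0.063 − 0.019 + 0.16²/2)·2 = 0.0235 + 0.1136 = 0.1371
d₁ = 0.1371 / 0.2263 = 0.6060 ⇒ 0.61
d₂ = d₁ − σ√T = 0.6060 − 0.2263 = 0.3798 ⇒ 0.38
exp(−qT) = exp(−0.019·2) = 0.9627;  exp(−rT) = exp(−0.063·2) = 0.8816
N(−d₂) = N(-0.38) = 0.3520;  N(−d₁) = N(-0.61) = 0.2709
P = 420·0.8816·0.3520 − 430·0.9627·0.2709 = 130.3357 − 112.1420 = 18.1937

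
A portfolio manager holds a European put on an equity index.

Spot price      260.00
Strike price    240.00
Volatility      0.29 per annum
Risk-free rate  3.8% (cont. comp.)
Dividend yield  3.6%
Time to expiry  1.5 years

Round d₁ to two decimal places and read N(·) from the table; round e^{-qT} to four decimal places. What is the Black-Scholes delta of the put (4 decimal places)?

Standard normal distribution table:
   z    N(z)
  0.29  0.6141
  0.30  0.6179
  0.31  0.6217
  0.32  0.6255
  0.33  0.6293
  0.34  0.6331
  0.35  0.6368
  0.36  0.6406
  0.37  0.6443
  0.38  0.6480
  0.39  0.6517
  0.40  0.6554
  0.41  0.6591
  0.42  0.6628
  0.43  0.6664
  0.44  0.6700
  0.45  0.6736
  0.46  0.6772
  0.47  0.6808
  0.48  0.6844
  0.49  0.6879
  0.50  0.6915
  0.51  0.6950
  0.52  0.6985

σ√T = 0.29·√1.5 = 0.3552
d₁ = [ln(260/240) + (0.038 − 0.036 + ½·0.29²)·1.5] / (σ√T) = (0.0800 + 0.0661) / 0.3552 = 0.4114 ≈ 0.41
N(d₁) = N(0.41) = 0.6591
Δ_put = e^(−qT)·(N(d₁) − 1) = 0.9474·(0.6591 − 1) = -0.3230

-0.3230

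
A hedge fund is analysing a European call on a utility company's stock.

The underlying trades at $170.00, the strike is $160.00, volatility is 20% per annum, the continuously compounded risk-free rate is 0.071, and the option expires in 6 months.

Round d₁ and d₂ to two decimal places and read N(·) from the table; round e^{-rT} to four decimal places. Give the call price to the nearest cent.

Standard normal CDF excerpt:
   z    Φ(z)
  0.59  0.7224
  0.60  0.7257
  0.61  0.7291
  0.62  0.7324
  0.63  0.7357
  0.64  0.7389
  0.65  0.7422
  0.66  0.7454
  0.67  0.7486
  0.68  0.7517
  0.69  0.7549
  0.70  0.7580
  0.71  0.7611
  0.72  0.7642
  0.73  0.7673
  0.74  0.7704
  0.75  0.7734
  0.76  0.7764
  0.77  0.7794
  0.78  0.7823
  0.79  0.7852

$18.89

σ√T = 0.2 × 0.7071 = 0.1414
d₁ = [ln(170/160) + (0.071 + 0.2²/2)·0.5] / 0.1414 = [0.0606 + 0.0455] / 0.1414 = 0.7504 ≈ 0.75
d₂ = d₁ − σ√T = 0.7504 − 0.1414 = 0.6090 ≈ 0.61
exp(−rT) = exp(−0.071·0.5) = 0.9651
N(d₁) = N(0.75) = 0.7734;  N(d₂) = N(0.61) = 0.7291
C = 170·0.7734 − 160·0.9651·0.7291 = 131.4780 − 112.5847 = 18.8933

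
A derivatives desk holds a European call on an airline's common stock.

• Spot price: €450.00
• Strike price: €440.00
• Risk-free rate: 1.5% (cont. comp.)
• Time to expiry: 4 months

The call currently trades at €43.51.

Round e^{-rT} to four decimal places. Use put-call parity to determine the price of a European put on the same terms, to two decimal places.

exp(−rT) = exp(−0.015·0.3333) = 0.9950
Put-call parity: C − P = S − K·e^(−rT) = 450 − 440·0.9950 = 450 − 437.8000 = 12.2000
P = C − (C − P) = 43.51 − (12.2000) = 31.3100

€31.31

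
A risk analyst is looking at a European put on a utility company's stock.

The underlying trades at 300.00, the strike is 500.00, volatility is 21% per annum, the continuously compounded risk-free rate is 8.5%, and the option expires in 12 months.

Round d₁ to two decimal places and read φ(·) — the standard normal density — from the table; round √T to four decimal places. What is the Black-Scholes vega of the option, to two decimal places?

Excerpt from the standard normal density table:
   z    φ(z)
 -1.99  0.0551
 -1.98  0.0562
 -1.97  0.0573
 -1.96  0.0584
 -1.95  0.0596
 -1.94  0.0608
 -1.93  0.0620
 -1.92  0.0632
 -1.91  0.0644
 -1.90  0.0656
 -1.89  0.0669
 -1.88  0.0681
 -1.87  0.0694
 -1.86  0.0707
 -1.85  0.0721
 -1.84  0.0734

18.96

σ√T = 0.21 × 1.0000 = 0.2100
d₁ = [ln(300/500) + (0.085 + ½·0.21²)·1] / (σ√T) = (-0.5108 + 0.1071) / 0.2100 = -1.9227 ≈ -1.92
√T = √1 = 1.0000
φ(d₁) = φ(-1.92) = 0.0632
vega = S·φ(d₁)·√T = 300·0.0632·1.0000 = 18.9600
(Call and put vega coincide under Black-Scholes.)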